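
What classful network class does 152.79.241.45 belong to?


First octet: 152
Binary: 10011000
10xxxxxx -> Class B (128-191)
Class B, default mask 255.255.0.0 (/16)


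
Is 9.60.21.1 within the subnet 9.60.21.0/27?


Subnet network: 9.60.21.0
Test IP AND mask: 9.60.21.0
Yes, 9.60.21.1 is in 9.60.21.0/27


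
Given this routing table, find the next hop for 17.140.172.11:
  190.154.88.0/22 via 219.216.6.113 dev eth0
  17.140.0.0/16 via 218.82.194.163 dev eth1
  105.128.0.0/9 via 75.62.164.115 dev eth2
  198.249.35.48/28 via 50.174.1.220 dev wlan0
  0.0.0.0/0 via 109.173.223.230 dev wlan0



Longest prefix match for 17.140.172.11:
  /22 190.154.88.0: no
  /16 17.140.0.0: MATCH
  /9 105.128.0.0: no
  /28 198.249.35.48: no
  /0 0.0.0.0: MATCH
Selected: next-hop 218.82.194.163 via eth1 (matched /16)


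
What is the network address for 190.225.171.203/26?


IP:   10111110.11100001.10101011.11001011
Mask: 11111111.11111111.11111111.11000000
AND operation:
Net:  10111110.11100001.10101011.11000000
Network: 190.225.171.192/26


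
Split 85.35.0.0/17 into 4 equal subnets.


New prefix = 17 + 2 = 19
Each subnet has 8192 addresses
  85.35.0.0/19
  85.35.32.0/19
  85.35.64.0/19
  85.35.96.0/19
Subnets: 85.35.0.0/19, 85.35.32.0/19, 85.35.64.0/19, 85.35.96.0/19


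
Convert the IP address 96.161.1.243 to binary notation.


96 = 01100000
161 = 10100001
1 = 00000001
243 = 11110011
Binary: 01100000.10100001.00000001.11110011


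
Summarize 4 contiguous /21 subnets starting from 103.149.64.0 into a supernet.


Original prefix: /21
Number of subnets: 4 = 2^2
New prefix = 21 - 2 = 19
Supernet: 103.149.64.0/19


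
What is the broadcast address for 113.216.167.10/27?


Network: 113.216.167.0/27
Host bits = 5
Set all host bits to 1:
Broadcast: 113.216.167.31


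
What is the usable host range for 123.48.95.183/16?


Network: 123.48.0.0
Broadcast: 123.48.255.255
First usable = network + 1
Last usable = broadcast - 1
Range: 123.48.0.1 to 123.48.255.254


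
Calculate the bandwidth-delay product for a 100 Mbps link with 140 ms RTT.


BDP = bandwidth * RTT
= 100 Mbps * 140 ms
= 100 * 1e6 * 140 / 1000 bits
= 14000000 bits
= 1750000 bytes
= 1708.9844 KB
BDP = 14000000 bits (1750000 bytes)


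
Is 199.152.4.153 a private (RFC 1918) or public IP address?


RFC 1918 private ranges:
  10.0.0.0/8 (10.0.0.0 - 10.255.255.255)
  172.16.0.0/12 (172.16.0.0 - 172.31.255.255)
  192.168.0.0/16 (192.168.0.0 - 192.168.255.255)
Public (not in any RFC 1918 range)


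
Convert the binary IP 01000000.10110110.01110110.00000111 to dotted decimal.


01000000 = 64
10110110 = 182
01110110 = 118
00000111 = 7
IP: 64.182.118.7


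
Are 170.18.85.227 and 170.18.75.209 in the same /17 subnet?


Mask: 255.255.128.0
170.18.85.227 AND mask = 170.18.0.0
170.18.75.209 AND mask = 170.18.0.0
Yes, same subnet (170.18.0.0)


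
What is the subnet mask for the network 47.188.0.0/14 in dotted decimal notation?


/14 means 14 network bits, 18 host bits
Binary: 11111111111111000000000000000000
Mask: 255.252.0.0


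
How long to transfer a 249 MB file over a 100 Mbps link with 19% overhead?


Effective throughput = 100 * (1 - 19/100) = 81 Mbps
File size in Mb = 249 * 8 = 1992 Mb
Time = 1992 / 81
Time = 24.5926 seconds


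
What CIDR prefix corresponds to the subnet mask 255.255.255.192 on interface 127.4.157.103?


Binary: 11111111.11111111.11111111.11000000
Count leading 1s
Prefix: /26


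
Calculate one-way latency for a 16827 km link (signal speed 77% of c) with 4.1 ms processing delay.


Speed = 0.77 * 3e5 km/s = 231000 km/s
Propagation delay = 16827 / 231000 = 0.0728 s = 72.8442 ms
Processing delay = 4.1 ms
Total one-way latency = 76.9442 ms


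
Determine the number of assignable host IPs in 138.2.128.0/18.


Host bits = 32 - 18 = 14
Total addresses = 2^14 = 16384
Usable = total - 2 (network and broadcast)
Usable hosts: 16382


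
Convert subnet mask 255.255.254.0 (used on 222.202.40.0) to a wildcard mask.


Subnet mask: 255.255.254.0
Wildcard = 255.255.255.255 - subnet mask
255 - 255 = 0
255 - 255 = 0
255 - 254 = 1
255 - 0 = 255
Wildcard: 0.0.1.255


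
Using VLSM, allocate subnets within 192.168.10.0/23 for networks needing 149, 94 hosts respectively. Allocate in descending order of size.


149 hosts -> /24 (254 usable): 192.168.10.0/24
94 hosts -> /25 (126 usable): 192.168.11.0/25
Allocation: 192.168.10.0/24 (149 hosts, 254 usable); 192.168.11.0/25 (94 hosts, 126 usable)


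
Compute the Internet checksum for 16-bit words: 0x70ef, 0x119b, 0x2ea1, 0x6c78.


Sum all words (with carry folding):
+ 0x70ef = 0x70ef
+ 0x119b = 0x828a
+ 0x2ea1 = 0xb12b
+ 0x6c78 = 0x1da4
One's complement: ~0x1da4
Checksum = 0xe25b


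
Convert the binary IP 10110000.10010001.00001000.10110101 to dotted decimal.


10110000 = 176
10010001 = 145
00001000 = 8
10110101 = 181
IP: 176.145.8.181


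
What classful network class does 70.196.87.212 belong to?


First octet: 70
Binary: 01000110
0xxxxxxx -> Class A (1-126)
Class A, default mask 255.0.0.0 (/8)


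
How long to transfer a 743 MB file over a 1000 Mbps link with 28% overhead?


Effective throughput = 1000 * (1 - 28/100) = 720 Mbps
File size in Mb = 743 * 8 = 5944 Mb
Time = 5944 / 720
Time = 8.2556 seconds


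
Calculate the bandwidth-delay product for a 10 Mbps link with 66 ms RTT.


BDP = bandwidth * RTT
= 10 Mbps * 66 ms
= 10 * 1e6 * 66 / 1000 bits
= 660000 bits
= 82500 bytes
= 80.5664 KB
BDP = 660000 bits (82500 bytes)


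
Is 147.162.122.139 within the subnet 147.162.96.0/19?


Subnet network: 147.162.96.0
Test IP AND mask: 147.162.96.0
Yes, 147.162.122.139 is in 147.162.96.0/19


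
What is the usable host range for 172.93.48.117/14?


Network: 172.92.0.0
Broadcast: 172.95.255.255
First usable = network + 1
Last usable = broadcast - 1
Range: 172.92.0.1 to 172.95.255.254


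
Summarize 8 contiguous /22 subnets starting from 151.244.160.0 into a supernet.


Original prefix: /22
Number of subnets: 8 = 2^3
New prefix = 22 - 3 = 19
Supernet: 151.244.160.0/19


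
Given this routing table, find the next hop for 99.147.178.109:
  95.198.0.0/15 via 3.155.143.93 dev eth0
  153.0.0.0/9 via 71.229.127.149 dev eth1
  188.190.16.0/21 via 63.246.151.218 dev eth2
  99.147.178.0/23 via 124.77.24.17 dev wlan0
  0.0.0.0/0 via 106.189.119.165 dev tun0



Longest prefix match for 99.147.178.109:
  /15 95.198.0.0: no
  /9 153.0.0.0: no
  /21 188.190.16.0: no
  /23 99.147.178.0: MATCH
  /0 0.0.0.0: MATCH
Selected: next-hop 124.77.24.17 via wlan0 (matched /23)


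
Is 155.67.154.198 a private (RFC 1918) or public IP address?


RFC 1918 private ranges:
  10.0.0.0/8 (10.0.0.0 - 10.255.255.255)
  172.16.0.0/12 (172.16.0.0 - 172.31.255.255)
  192.168.0.0/16 (192.168.0.0 - 192.168.255.255)
Public (not in any RFC 1918 range)


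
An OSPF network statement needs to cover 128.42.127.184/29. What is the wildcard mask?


Subnet mask: 255.255.255.248
Wildcard = 255.255.255.255 - subnet mask
255 - 255 = 0
255 - 255 = 0
255 - 255 = 0
255 - 248 = 7
Wildcard: 0.0.0.7


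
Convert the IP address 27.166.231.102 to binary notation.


27 = 00011011
166 = 10100110
231 = 11100111
102 = 01100110
Binary: 00011011.10100110.11100111.01100110


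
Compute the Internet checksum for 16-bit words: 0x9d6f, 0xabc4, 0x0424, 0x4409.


Sum all words (with carry folding):
+ 0x9d6f = 0x9d6f
+ 0xabc4 = 0x4934
+ 0x0424 = 0x4d58
+ 0x4409 = 0x9161
One's complement: ~0x9161
Checksum = 0x6e9e


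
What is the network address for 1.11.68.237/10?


IP:   00000001.00001011.01000100.11101101
Mask: 11111111.11000000.00000000.00000000
AND operation:
Net:  00000001.00000000.00000000.00000000
Network: 1.0.0.0/10


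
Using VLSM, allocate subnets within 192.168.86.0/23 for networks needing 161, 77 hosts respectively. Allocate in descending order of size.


161 hosts -> /24 (254 usable): 192.168.86.0/24
77 hosts -> /25 (126 usable): 192.168.87.0/25
Allocation: 192.168.86.0/24 (161 hosts, 254 usable); 192.168.87.0/25 (77 hosts, 126 usable)


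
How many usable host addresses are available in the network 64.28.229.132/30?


Host bits = 32 - 30 = 2
Total addresses = 2^2 = 4
Usable = total - 2 (network and broadcast)
Usable hosts: 2


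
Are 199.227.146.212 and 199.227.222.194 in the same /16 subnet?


Mask: 255.255.0.0
199.227.146.212 AND mask = 199.227.0.0
199.227.222.194 AND mask = 199.227.0.0
Yes, same subnet (199.227.0.0)


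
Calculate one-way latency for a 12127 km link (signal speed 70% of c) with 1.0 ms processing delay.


Speed = 0.7 * 3e5 km/s = 210000 km/s
Propagation delay = 12127 / 210000 = 0.0577 s = 57.7476 ms
Processing delay = 1.0 ms
Total one-way latency = 58.7476 ms


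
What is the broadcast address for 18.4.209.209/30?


Network: 18.4.209.208/30
Host bits = 2
Set all host bits to 1:
Broadcast: 18.4.209.211


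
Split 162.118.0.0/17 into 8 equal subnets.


New prefix = 17 + 3 = 20
Each subnet has 4096 addresses
  162.118.0.0/20
  162.118.16.0/20
  162.118.32.0/20
  162.118.48.0/20
  162.118.64.0/20
  162.118.80.0/20
  162.118.96.0/20
  162.118.112.0/20
Subnets: 162.118.0.0/20, 162.118.16.0/20, 162.118.32.0/20, 162.118.48.0/20, 162.118.64.0/20, 162.118.80.0/20, 162.118.96.0/20, 162.118.112.0/20


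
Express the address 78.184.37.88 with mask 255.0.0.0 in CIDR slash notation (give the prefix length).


Binary: 11111111.00000000.00000000.00000000
Count leading 1s
Prefix: /8


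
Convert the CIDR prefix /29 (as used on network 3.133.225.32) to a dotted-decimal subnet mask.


/29 means 29 network bits, 3 host bits
Binary: 11111111111111111111111111111000
Mask: 255.255.255.248


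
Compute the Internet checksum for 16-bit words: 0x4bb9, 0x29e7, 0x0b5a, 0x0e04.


Sum all words (with carry folding):
+ 0x4bb9 = 0x4bb9
+ 0x29e7 = 0x75a0
+ 0x0b5a = 0x80fa
+ 0x0e04 = 0x8efe
One's complement: ~0x8efe
Checksum = 0x7101


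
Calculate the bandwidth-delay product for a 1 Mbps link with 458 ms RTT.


BDP = bandwidth * RTT
= 1 Mbps * 458 ms
= 1 * 1e6 * 458 / 1000 bits
= 458000 bits
= 57250 bytes
= 55.9082 KB
BDP = 458000 bits (57250 bytes)


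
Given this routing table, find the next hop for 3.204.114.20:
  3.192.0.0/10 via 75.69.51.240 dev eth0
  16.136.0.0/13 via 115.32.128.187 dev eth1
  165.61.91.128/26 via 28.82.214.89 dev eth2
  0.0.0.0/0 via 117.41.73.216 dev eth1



Longest prefix match for 3.204.114.20:
  /10 3.192.0.0: MATCH
  /13 16.136.0.0: no
  /26 165.61.91.128: no
  /0 0.0.0.0: MATCH
Selected: next-hop 75.69.51.240 via eth0 (matched /10)


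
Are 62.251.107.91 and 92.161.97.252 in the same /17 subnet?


Mask: 255.255.128.0
62.251.107.91 AND mask = 62.251.0.0
92.161.97.252 AND mask = 92.161.0.0
No, different subnets (62.251.0.0 vs 92.161.0.0)


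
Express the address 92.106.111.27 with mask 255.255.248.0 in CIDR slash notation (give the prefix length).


Binary: 11111111.11111111.11111000.00000000
Count leading 1s
Prefix: /21


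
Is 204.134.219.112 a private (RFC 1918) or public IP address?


RFC 1918 private ranges:
  10.0.0.0/8 (10.0.0.0 - 10.255.255.255)
  172.16.0.0/12 (172.16.0.0 - 172.31.255.255)
  192.168.0.0/16 (192.168.0.0 - 192.168.255.255)
Public (not in any RFC 1918 range)


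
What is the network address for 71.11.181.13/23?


IP:   01000111.00001011.10110101.00001101
Mask: 11111111.11111111.11111110.00000000
AND operation:
Net:  01000111.00001011.10110100.00000000
Network: 71.11.180.0/23


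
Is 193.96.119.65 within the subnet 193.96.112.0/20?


Subnet network: 193.96.112.0
Test IP AND mask: 193.96.112.0
Yes, 193.96.119.65 is in 193.96.112.0/20


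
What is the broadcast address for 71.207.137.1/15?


Network: 71.206.0.0/15
Host bits = 17
Set all host bits to 1:
Broadcast: 71.207.255.255


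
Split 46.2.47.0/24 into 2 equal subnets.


New prefix = 24 + 1 = 25
Each subnet has 128 addresses
  46.2.47.0/25
  46.2.47.128/25
Subnets: 46.2.47.0/25, 46.2.47.128/25


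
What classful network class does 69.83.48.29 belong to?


First octet: 69
Binary: 01000101
0xxxxxxx -> Class A (1-126)
Class A, default mask 255.0.0.0 (/8)


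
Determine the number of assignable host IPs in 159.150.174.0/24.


Host bits = 32 - 24 = 8
Total addresses = 2^8 = 256
Usable = total - 2 (network and broadcast)
Usable hosts: 254


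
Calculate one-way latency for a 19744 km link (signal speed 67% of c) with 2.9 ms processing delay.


Speed = 0.67 * 3e5 km/s = 201000 km/s
Propagation delay = 19744 / 201000 = 0.0982 s = 98.2289 ms
Processing delay = 2.9 ms
Total one-way latency = 101.1289 ms


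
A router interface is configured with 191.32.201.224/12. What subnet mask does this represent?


/12 means 12 network bits, 20 host bits
Binary: 11111111111100000000000000000000
Mask: 255.240.0.0


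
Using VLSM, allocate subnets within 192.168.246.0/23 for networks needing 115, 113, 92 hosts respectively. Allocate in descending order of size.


115 hosts -> /25 (126 usable): 192.168.246.0/25
113 hosts -> /25 (126 usable): 192.168.246.128/25
92 hosts -> /25 (126 usable): 192.168.247.0/25
Allocation: 192.168.246.0/25 (115 hosts, 126 usable); 192.168.246.128/25 (113 hosts, 126 usable); 192.168.247.0/25 (92 hosts, 126 usable)


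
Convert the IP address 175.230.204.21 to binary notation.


175 = 10101111
230 = 11100110
204 = 11001100
21 = 00010101
Binary: 10101111.11100110.11001100.00010101


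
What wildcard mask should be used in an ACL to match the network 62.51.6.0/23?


Subnet mask: 255.255.254.0
Wildcard = 255.255.255.255 - subnet mask
255 - 255 = 0
255 - 255 = 0
255 - 254 = 1
255 - 0 = 255
Wildcard: 0.0.1.255


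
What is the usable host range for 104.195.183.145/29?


Network: 104.195.183.144
Broadcast: 104.195.183.151
First usable = network + 1
Last usable = broadcast - 1
Range: 104.195.183.145 to 104.195.183.150


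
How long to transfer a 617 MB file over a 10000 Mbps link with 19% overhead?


Effective throughput = 10000 * (1 - 19/100) = 8100.0 Mbps
File size in Mb = 617 * 8 = 4936 Mb
Time = 4936 / 8100.0
Time = 0.6094 seconds


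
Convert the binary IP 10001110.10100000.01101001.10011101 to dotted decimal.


10001110 = 142
10100000 = 160
01101001 = 105
10011101 = 157
IP: 142.160.105.157


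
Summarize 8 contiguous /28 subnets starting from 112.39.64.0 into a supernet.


Original prefix: /28
Number of subnets: 8 = 2^3
New prefix = 28 - 3 = 25
Supernet: 112.39.64.0/25


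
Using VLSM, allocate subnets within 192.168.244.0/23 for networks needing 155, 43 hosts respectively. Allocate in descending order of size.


155 hosts -> /24 (254 usable): 192.168.244.0/24
43 hosts -> /26 (62 usable): 192.168.245.0/26
Allocation: 192.168.244.0/24 (155 hosts, 254 usable); 192.168.245.0/26 (43 hosts, 62 usable)


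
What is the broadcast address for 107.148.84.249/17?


Network: 107.148.0.0/17
Host bits = 15
Set all host bits to 1:
Broadcast: 107.148.127.255


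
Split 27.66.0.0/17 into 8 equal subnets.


New prefix = 17 + 3 = 20
Each subnet has 4096 addresses
  27.66.0.0/20
  27.66.16.0/20
  27.66.32.0/20
  27.66.48.0/20
  27.66.64.0/20
  27.66.80.0/20
  27.66.96.0/20
  27.66.112.0/20
Subnets: 27.66.0.0/20, 27.66.16.0/20, 27.66.32.0/20, 27.66.48.0/20, 27.66.64.0/20, 27.66.80.0/20, 27.66.96.0/20, 27.66.112.0/20


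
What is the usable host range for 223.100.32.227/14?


Network: 223.100.0.0
Broadcast: 223.103.255.255
First usable = network + 1
Last usable = broadcast - 1
Range: 223.100.0.1 to 223.103.255.254


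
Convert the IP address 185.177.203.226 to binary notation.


185 = 10111001
177 = 10110001
203 = 11001011
226 = 11100010
Binary: 10111001.10110001.11001011.11100010


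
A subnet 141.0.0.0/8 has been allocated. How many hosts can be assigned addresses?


Host bits = 32 - 8 = 24
Total addresses = 2^24 = 16777216
Usable = total - 2 (network and broadcast)
Usable hosts: 16777214


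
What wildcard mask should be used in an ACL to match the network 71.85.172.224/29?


Subnet mask: 255.255.255.248
Wildcard = 255.255.255.255 - subnet mask
255 - 255 = 0
255 - 255 = 0
255 - 255 = 0
255 - 248 = 7
Wildcard: 0.0.0.7


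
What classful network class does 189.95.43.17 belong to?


First octet: 189
Binary: 10111101
10xxxxxx -> Class B (128-191)
Class B, default mask 255.255.0.0 (/16)


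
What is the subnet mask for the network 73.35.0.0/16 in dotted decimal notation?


/16 means 16 network bits, 16 host bits
Binary: 11111111111111110000000000000000
Mask: 255.255.0.0


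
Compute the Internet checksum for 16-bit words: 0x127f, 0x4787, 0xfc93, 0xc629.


Sum all words (with carry folding):
+ 0x127f = 0x127f
+ 0x4787 = 0x5a06
+ 0xfc93 = 0x569a
+ 0xc629 = 0x1cc4
One's complement: ~0x1cc4
Checksum = 0xe33b


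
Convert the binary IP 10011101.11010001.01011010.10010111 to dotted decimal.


10011101 = 157
11010001 = 209
01011010 = 90
10010111 = 151
IP: 157.209.90.151


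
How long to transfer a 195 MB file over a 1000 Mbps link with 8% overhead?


Effective throughput = 1000 * (1 - 8/100) = 920 Mbps
File size in Mb = 195 * 8 = 1560 Mb
Time = 1560 / 920
Time = 1.6957 seconds


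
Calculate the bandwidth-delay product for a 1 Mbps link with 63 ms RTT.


BDP = bandwidth * RTT
= 1 Mbps * 63 ms
= 1 * 1e6 * 63 / 1000 bits
= 63000 bits
= 7875 bytes
= 7.6904 KB
BDP = 63000 bits (7875 bytes)


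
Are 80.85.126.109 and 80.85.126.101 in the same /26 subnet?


Mask: 255.255.255.192
80.85.126.109 AND mask = 80.85.126.64
80.85.126.101 AND mask = 80.85.126.64
Yes, same subnet (80.85.126.64)


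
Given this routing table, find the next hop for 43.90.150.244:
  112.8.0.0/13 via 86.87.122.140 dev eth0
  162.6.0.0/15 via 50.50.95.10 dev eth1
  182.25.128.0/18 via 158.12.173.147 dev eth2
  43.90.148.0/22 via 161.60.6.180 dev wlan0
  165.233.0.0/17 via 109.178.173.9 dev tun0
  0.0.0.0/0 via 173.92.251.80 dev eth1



Longest prefix match for 43.90.150.244:
  /13 112.8.0.0: no
  /15 162.6.0.0: no
  /18 182.25.128.0: no
  /22 43.90.148.0: MATCH
  /17 165.233.0.0: no
  /0 0.0.0.0: MATCH
Selected: next-hop 161.60.6.180 via wlan0 (matched /22)


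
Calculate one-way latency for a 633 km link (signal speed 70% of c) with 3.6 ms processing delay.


Speed = 0.7 * 3e5 km/s = 210000 km/s
Propagation delay = 633 / 210000 = 0.003 s = 3.0143 ms
Processing delay = 3.6 ms
Total one-way latency = 6.6143 ms


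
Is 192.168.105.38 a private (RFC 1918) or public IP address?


RFC 1918 private ranges:
  10.0.0.0/8 (10.0.0.0 - 10.255.255.255)
  172.16.0.0/12 (172.16.0.0 - 172.31.255.255)
  192.168.0.0/16 (192.168.0.0 - 192.168.255.255)
Private (in 192.168.0.0/16)


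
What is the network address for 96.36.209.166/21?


IP:   01100000.00100100.11010001.10100110
Mask: 11111111.11111111.11111000.00000000
AND operation:
Net:  01100000.00100100.11010000.00000000
Network: 96.36.208.0/21


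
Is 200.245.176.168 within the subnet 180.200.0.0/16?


Subnet network: 180.200.0.0
Test IP AND mask: 200.245.0.0
No, 200.245.176.168 is not in 180.200.0.0/16


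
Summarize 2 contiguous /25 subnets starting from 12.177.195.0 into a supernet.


Original prefix: /25
Number of subnets: 2 = 2^1
New prefix = 25 - 1 = 24
Supernet: 12.177.195.0/24


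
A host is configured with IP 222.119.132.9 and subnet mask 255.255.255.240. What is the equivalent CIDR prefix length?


Binary: 11111111.11111111.11111111.11110000
Count leading 1s
Prefix: /28


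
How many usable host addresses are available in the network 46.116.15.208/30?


Host bits = 32 - 30 = 2
Total addresses = 2^2 = 4
Usable = total - 2 (network and broadcast)
Usable hosts: 2


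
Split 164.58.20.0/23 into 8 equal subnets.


New prefix = 23 + 3 = 26
Each subnet has 64 addresses
  164.58.20.0/26
  164.58.20.64/26
  164.58.20.128/26
  164.58.20.192/26
  164.58.21.0/26
  164.58.21.64/26
  164.58.21.128/26
  164.58.21.192/26
Subnets: 164.58.20.0/26, 164.58.20.64/26, 164.58.20.128/26, 164.58.20.192/26, 164.58.21.0/26, 164.58.21.64/26, 164.58.21.128/26, 164.58.21.192/26


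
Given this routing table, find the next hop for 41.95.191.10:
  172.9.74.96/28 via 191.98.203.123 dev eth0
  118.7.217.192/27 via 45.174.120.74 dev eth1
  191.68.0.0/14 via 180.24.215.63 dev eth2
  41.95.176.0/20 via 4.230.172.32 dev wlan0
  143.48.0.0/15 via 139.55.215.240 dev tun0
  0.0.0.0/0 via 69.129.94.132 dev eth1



Longest prefix match for 41.95.191.10:
  /28 172.9.74.96: no
  /27 118.7.217.192: no
  /14 191.68.0.0: no
  /20 41.95.176.0: MATCH
  /15 143.48.0.0: no
  /0 0.0.0.0: MATCH
Selected: next-hop 4.230.172.32 via wlan0 (matched /20)


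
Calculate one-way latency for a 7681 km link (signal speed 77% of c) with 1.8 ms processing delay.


Speed = 0.77 * 3e5 km/s = 231000 km/s
Propagation delay = 7681 / 231000 = 0.0333 s = 33.2511 ms
Processing delay = 1.8 ms
Total one-way latency = 35.0511 ms


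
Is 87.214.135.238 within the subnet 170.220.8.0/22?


Subnet network: 170.220.8.0
Test IP AND mask: 87.214.132.0
No, 87.214.135.238 is not in 170.220.8.0/22


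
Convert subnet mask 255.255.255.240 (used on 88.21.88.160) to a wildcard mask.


Subnet mask: 255.255.255.240
Wildcard = 255.255.255.255 - subnet mask
255 - 255 = 0
255 - 255 = 0
255 - 255 = 0
255 - 240 = 15
Wildcard: 0.0.0.15


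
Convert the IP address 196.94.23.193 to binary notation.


196 = 11000100
94 = 01011110
23 = 00010111
193 = 11000001
Binary: 11000100.01011110.00010111.11000001


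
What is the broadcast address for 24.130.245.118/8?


Network: 24.0.0.0/8
Host bits = 24
Set all host bits to 1:
Broadcast: 24.255.255.255


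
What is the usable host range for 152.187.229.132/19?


Network: 152.187.224.0
Broadcast: 152.187.255.255
First usable = network + 1
Last usable = broadcast - 1
Range: 152.187.224.1 to 152.187.255.254


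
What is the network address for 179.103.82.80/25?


IP:   10110011.01100111.01010010.01010000
Mask: 11111111.11111111.11111111.10000000
AND operation:
Net:  10110011.01100111.01010010.00000000
Network: 179.103.82.0/25


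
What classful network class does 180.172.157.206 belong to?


First octet: 180
Binary: 10110100
10xxxxxx -> Class B (128-191)
Class B, default mask 255.255.0.0 (/16)


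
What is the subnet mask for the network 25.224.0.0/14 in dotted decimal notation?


/14 means 14 network bits, 18 host bits
Binary: 11111111111111000000000000000000
Mask: 255.252.0.0


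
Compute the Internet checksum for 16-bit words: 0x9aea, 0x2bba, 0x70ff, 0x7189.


Sum all words (with carry folding):
+ 0x9aea = 0x9aea
+ 0x2bba = 0xc6a4
+ 0x70ff = 0x37a4
+ 0x7189 = 0xa92d
One's complement: ~0xa92d
Checksum = 0x56d2


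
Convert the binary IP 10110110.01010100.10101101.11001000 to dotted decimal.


10110110 = 182
01010100 = 84
10101101 = 173
11001000 = 200
IP: 182.84.173.200


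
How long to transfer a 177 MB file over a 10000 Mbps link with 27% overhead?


Effective throughput = 10000 * (1 - 27/100) = 7300 Mbps
File size in Mb = 177 * 8 = 1416 Mb
Time = 1416 / 7300
Time = 0.194 seconds


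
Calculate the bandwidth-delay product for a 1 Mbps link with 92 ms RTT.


BDP = bandwidth * RTT
= 1 Mbps * 92 ms
= 1 * 1e6 * 92 / 1000 bits
= 92000 bits
= 11500 bytes
= 11.2305 KB
BDP = 92000 bits (11500 bytes)


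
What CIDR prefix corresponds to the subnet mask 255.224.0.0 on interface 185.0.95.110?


Binary: 11111111.11100000.00000000.00000000
Count leading 1s
Prefix: /11


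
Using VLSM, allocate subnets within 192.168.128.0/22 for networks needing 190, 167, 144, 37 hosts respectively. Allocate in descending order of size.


190 hosts -> /24 (254 usable): 192.168.128.0/24
167 hosts -> /24 (254 usable): 192.168.129.0/24
144 hosts -> /24 (254 usable): 192.168.130.0/24
37 hosts -> /26 (62 usable): 192.168.131.0/26
Allocation: 192.168.128.0/24 (190 hosts, 254 usable); 192.168.129.0/24 (167 hosts, 254 usable); 192.168.130.0/24 (144 hosts, 254 usable); 192.168.131.0/26 (37 hosts, 62 usable)


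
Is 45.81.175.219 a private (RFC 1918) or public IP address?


RFC 1918 private ranges:
  10.0.0.0/8 (10.0.0.0 - 10.255.255.255)
  172.16.0.0/12 (172.16.0.0 - 172.31.255.255)
  192.168.0.0/16 (192.168.0.0 - 192.168.255.255)
Public (not in any RFC 1918 range)


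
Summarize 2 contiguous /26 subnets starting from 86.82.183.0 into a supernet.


Original prefix: /26
Number of subnets: 2 = 2^1
New prefix = 26 - 1 = 25
Supernet: 86.82.183.0/25


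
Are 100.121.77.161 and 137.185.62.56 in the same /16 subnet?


Mask: 255.255.0.0
100.121.77.161 AND mask = 100.121.0.0
137.185.62.56 AND mask = 137.185.0.0
No, different subnets (100.121.0.0 vs 137.185.0.0)


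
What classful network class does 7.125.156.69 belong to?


First octet: 7
Binary: 00000111
0xxxxxxx -> Class A (1-126)
Class A, default mask 255.0.0.0 (/8)


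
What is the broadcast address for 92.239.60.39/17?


Network: 92.239.0.0/17
Host bits = 15
Set all host bits to 1:
Broadcast: 92.239.127.255


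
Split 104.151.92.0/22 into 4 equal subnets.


New prefix = 22 + 2 = 24
Each subnet has 256 addresses
  104.151.92.0/24
  104.151.93.0/24
  104.151.94.0/24
  104.151.95.0/24
Subnets: 104.151.92.0/24, 104.151.93.0/24, 104.151.94.0/24, 104.151.95.0/24


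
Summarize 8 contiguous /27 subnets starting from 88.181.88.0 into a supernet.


Original prefix: /27
Number of subnets: 8 = 2^3
New prefix = 27 - 3 = 24
Supernet: 88.181.88.0/24


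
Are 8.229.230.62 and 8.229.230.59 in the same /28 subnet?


Mask: 255.255.255.240
8.229.230.62 AND mask = 8.229.230.48
8.229.230.59 AND mask = 8.229.230.48
Yes, same subnet (8.229.230.48)


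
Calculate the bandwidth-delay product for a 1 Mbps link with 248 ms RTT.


BDP = bandwidth * RTT
= 1 Mbps * 248 ms
= 1 * 1e6 * 248 / 1000 bits
= 248000 bits
= 31000 bytes
= 30.2734 KB
BDP = 248000 bits (31000 bytes)


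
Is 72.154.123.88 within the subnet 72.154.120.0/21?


Subnet network: 72.154.120.0
Test IP AND mask: 72.154.120.0
Yes, 72.154.123.88 is in 72.154.120.0/21


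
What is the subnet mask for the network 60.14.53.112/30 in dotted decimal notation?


/30 means 30 network bits, 2 host bits
Binary: 11111111111111111111111111111100
Mask: 255.255.255.252


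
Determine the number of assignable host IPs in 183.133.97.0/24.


Host bits = 32 - 24 = 8
Total addresses = 2^8 = 256
Usable = total - 2 (network and broadcast)
Usable hosts: 254


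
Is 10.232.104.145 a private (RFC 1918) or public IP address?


RFC 1918 private ranges:
  10.0.0.0/8 (10.0.0.0 - 10.255.255.255)
  172.16.0.0/12 (172.16.0.0 - 172.31.255.255)
  192.168.0.0/16 (192.168.0.0 - 192.168.255.255)
Private (in 10.0.0.0/8)


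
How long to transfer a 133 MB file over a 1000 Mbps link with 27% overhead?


Effective throughput = 1000 * (1 - 27/100) = 730 Mbps
File size in Mb = 133 * 8 = 1064 Mb
Time = 1064 / 730
Time = 1.4575 seconds


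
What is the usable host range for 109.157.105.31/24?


Network: 109.157.105.0
Broadcast: 109.157.105.255
First usable = network + 1
Last usable = broadcast - 1
Range: 109.157.105.1 to 109.157.105.254


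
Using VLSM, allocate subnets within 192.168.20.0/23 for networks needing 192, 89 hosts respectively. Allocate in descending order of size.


192 hosts -> /24 (254 usable): 192.168.20.0/24
89 hosts -> /25 (126 usable): 192.168.21.0/25
Allocation: 192.168.20.0/24 (192 hosts, 254 usable); 192.168.21.0/25 (89 hosts, 126 usable)


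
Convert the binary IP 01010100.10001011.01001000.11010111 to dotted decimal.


01010100 = 84
10001011 = 139
01001000 = 72
11010111 = 215
IP: 84.139.72.215


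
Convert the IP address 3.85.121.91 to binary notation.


3 = 00000011
85 = 01010101
121 = 01111001
91 = 01011011
Binary: 00000011.01010101.01111001.01011011


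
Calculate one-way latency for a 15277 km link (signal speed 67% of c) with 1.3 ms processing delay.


Speed = 0.67 * 3e5 km/s = 201000 km/s
Propagation delay = 15277 / 201000 = 0.076 s = 76.005 ms
Processing delay = 1.3 ms
Total one-way latency = 77.305 ms


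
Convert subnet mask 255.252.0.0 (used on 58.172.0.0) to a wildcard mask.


Subnet mask: 255.252.0.0
Wildcard = 255.255.255.255 - subnet mask
255 - 255 = 0
255 - 252 = 3
255 - 0 = 255
255 - 0 = 255
Wildcard: 0.3.255.255


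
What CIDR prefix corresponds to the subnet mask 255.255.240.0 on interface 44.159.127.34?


Binary: 11111111.11111111.11110000.00000000
Count leading 1s
Prefix: /20


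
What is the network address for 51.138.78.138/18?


IP:   00110011.10001010.01001110.10001010
Mask: 11111111.11111111.11000000.00000000
AND operation:
Net:  00110011.10001010.01000000.00000000
Network: 51.138.64.0/18


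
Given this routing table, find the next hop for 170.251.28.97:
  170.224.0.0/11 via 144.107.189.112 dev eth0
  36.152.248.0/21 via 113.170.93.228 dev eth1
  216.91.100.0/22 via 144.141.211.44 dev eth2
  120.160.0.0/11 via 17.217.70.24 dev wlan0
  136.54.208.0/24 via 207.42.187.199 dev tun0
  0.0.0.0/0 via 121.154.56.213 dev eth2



Longest prefix match for 170.251.28.97:
  /11 170.224.0.0: MATCH
  /21 36.152.248.0: no
  /22 216.91.100.0: no
  /11 120.160.0.0: no
  /24 136.54.208.0: no
  /0 0.0.0.0: MATCH
Selected: next-hop 144.107.189.112 via eth0 (matched /11)


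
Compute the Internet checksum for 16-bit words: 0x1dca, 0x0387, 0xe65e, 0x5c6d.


Sum all words (with carry folding):
+ 0x1dca = 0x1dca
+ 0x0387 = 0x2151
+ 0xe65e = 0x07b0
+ 0x5c6d = 0x641d
One's complement: ~0x641d
Checksum = 0x9be2


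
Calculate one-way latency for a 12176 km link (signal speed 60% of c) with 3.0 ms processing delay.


Speed = 0.6 * 3e5 km/s = 180000 km/s
Propagation delay = 12176 / 180000 = 0.0676 s = 67.6444 ms
Processing delay = 3.0 ms
Total one-way latency = 70.6444 ms


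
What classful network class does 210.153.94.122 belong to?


First octet: 210
Binary: 11010010
110xxxxx -> Class C (192-223)
Class C, default mask 255.255.255.0 (/24)


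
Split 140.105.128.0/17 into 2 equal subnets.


New prefix = 17 + 1 = 18
Each subnet has 16384 addresses
  140.105.128.0/18
  140.105.192.0/18
Subnets: 140.105.128.0/18, 140.105.192.0/18


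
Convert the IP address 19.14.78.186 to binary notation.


19 = 00010011
14 = 00001110
78 = 01001110
186 = 10111010
Binary: 00010011.00001110.01001110.10111010


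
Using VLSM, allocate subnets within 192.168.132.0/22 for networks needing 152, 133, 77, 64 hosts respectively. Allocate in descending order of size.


152 hosts -> /24 (254 usable): 192.168.132.0/24
133 hosts -> /24 (254 usable): 192.168.133.0/24
77 hosts -> /25 (126 usable): 192.168.134.0/25
64 hosts -> /25 (126 usable): 192.168.134.128/25
Allocation: 192.168.132.0/24 (152 hosts, 254 usable); 192.168.133.0/24 (133 hosts, 254 usable); 192.168.134.0/25 (77 hosts, 126 usable); 192.168.134.128/25 (64 hosts, 126 usable)


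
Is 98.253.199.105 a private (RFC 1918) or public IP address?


RFC 1918 private ranges:
  10.0.0.0/8 (10.0.0.0 - 10.255.255.255)
  172.16.0.0/12 (172.16.0.0 - 172.31.255.255)
  192.168.0.0/16 (192.168.0.0 - 192.168.255.255)
Public (not in any RFC 1918 range)


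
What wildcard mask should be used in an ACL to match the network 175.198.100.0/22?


Subnet mask: 255.255.252.0
Wildcard = 255.255.255.255 - subnet mask
255 - 255 = 0
255 - 255 = 0
255 - 252 = 3
255 - 0 = 255
Wildcard: 0.0.3.255


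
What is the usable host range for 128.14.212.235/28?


Network: 128.14.212.224
Broadcast: 128.14.212.239
First usable = network + 1
Last usable = broadcast - 1
Range: 128.14.212.225 to 128.14.212.238


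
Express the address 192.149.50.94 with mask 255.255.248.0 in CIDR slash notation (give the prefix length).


Binary: 11111111.11111111.11111000.00000000
Count leading 1s
Prefix: /21


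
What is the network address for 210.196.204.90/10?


IP:   11010010.11000100.11001100.01011010
Mask: 11111111.11000000.00000000.00000000
AND operation:
Net:  11010010.11000000.00000000.00000000
Network: 210.192.0.0/10


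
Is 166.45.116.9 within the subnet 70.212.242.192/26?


Subnet network: 70.212.242.192
Test IP AND mask: 166.45.116.0
No, 166.45.116.9 is not in 70.212.242.192/26


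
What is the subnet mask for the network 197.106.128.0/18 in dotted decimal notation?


/18 means 18 network bits, 14 host bits
Binary: 11111111111111111100000000000000
Mask: 255.255.192.0


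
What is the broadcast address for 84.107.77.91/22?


Network: 84.107.76.0/22
Host bits = 10
Set all host bits to 1:
Broadcast: 84.107.79.255


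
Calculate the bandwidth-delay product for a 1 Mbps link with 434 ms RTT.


BDP = bandwidth * RTT
= 1 Mbps * 434 ms
= 1 * 1e6 * 434 / 1000 bits
= 434000 bits
= 54250 bytes
= 52.9785 KB
BDP = 434000 bits (54250 bytes)


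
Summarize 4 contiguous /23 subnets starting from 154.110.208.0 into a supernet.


Original prefix: /23
Number of subnets: 4 = 2^2
New prefix = 23 - 2 = 21
Supernet: 154.110.208.0/21


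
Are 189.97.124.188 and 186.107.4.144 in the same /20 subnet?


Mask: 255.255.240.0
189.97.124.188 AND mask = 189.97.112.0
186.107.4.144 AND mask = 186.107.0.0
No, different subnets (189.97.112.0 vs 186.107.0.0)


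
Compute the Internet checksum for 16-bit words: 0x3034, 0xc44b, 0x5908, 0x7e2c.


Sum all words (with carry folding):
+ 0x3034 = 0x3034
+ 0xc44b = 0xf47f
+ 0x5908 = 0x4d88
+ 0x7e2c = 0xcbb4
One's complement: ~0xcbb4
Checksum = 0x344b


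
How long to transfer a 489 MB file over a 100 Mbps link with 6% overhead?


Effective throughput = 100 * (1 - 6/100) = 94 Mbps
File size in Mb = 489 * 8 = 3912 Mb
Time = 3912 / 94
Time = 41.617 seconds


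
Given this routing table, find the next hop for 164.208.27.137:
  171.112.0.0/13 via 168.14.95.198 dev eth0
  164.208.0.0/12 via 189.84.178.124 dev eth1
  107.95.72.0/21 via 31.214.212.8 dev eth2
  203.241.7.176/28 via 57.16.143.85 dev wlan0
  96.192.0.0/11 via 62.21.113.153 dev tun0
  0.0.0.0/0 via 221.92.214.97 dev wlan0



Longest prefix match for 164.208.27.137:
  /13 171.112.0.0: no
  /12 164.208.0.0: MATCH
  /21 107.95.72.0: no
  /28 203.241.7.176: no
  /11 96.192.0.0: no
  /0 0.0.0.0: MATCH
Selected: next-hop 189.84.178.124 via eth1 (matched /12)


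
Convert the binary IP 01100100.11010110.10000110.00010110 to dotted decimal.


01100100 = 100
11010110 = 214
10000110 = 134
00010110 = 22
IP: 100.214.134.22


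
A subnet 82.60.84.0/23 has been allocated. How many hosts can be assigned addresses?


Host bits = 32 - 23 = 9
Total addresses = 2^9 = 512
Usable = total - 2 (network and broadcast)
Usable hosts: 510


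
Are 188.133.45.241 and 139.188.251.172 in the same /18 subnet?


Mask: 255.255.192.0
188.133.45.241 AND mask = 188.133.0.0
139.188.251.172 AND mask = 139.188.192.0
No, different subnets (188.133.0.0 vs 139.188.192.0)


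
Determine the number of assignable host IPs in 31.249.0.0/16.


Host bits = 32 - 16 = 16
Total addresses = 2^16 = 65536
Usable = total - 2 (network and broadcast)
Usable hosts: 65534


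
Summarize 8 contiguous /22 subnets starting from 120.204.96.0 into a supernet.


Original prefix: /22
Number of subnets: 8 = 2^3
New prefix = 22 - 3 = 19
Supernet: 120.204.96.0/19


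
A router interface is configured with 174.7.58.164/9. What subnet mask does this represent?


/9 means 9 network bits, 23 host bits
Binary: 11111111100000000000000000000000
Mask: 255.128.0.0


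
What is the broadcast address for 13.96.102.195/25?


Network: 13.96.102.128/25
Host bits = 7
Set all host bits to 1:
Broadcast: 13.96.102.255


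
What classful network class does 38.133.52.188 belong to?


First octet: 38
Binary: 00100110
0xxxxxxx -> Class A (1-126)
Class A, default mask 255.0.0.0 (/8)


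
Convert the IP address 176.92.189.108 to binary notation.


176 = 10110000
92 = 01011100
189 = 10111101
108 = 01101100
Binary: 10110000.01011100.10111101.01101100


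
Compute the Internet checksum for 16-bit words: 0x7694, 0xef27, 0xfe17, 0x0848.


Sum all words (with carry folding):
+ 0x7694 = 0x7694
+ 0xef27 = 0x65bc
+ 0xfe17 = 0x63d4
+ 0x0848 = 0x6c1c
One's complement: ~0x6c1c
Checksum = 0x93e3


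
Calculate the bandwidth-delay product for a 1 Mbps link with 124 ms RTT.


BDP = bandwidth * RTT
= 1 Mbps * 124 ms
= 1 * 1e6 * 124 / 1000 bits
= 124000 bits
= 15500 bytes
= 15.1367 KB
BDP = 124000 bits (15500 bytes)


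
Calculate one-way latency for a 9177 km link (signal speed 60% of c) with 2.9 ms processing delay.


Speed = 0.6 * 3e5 km/s = 180000 km/s
Propagation delay = 9177 / 180000 = 0.051 s = 50.9833 ms
Processing delay = 2.9 ms
Total one-way latency = 53.8833 ms


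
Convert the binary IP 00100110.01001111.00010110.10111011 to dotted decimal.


00100110 = 38
01001111 = 79
00010110 = 22
10111011 = 187
IP: 38.79.22.187


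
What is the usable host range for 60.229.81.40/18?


Network: 60.229.64.0
Broadcast: 60.229.127.255
First usable = network + 1
Last usable = broadcast - 1
Range: 60.229.64.1 to 60.229.127.254


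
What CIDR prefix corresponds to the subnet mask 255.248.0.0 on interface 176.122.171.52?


Binary: 11111111.11111000.00000000.00000000
Count leading 1s
Prefix: /13


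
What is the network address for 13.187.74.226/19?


IP:   00001101.10111011.01001010.11100010
Mask: 11111111.11111111.11100000.00000000
AND operation:
Net:  00001101.10111011.01000000.00000000
Network: 13.187.64.0/19


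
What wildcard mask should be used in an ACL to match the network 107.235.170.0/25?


Subnet mask: 255.255.255.128
Wildcard = 255.255.255.255 - subnet mask
255 - 255 = 0
255 - 255 = 0
255 - 255 = 0
255 - 128 = 127
Wildcard: 0.0.0.127


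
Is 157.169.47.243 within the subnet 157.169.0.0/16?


Subnet network: 157.169.0.0
Test IP AND mask: 157.169.0.0
Yes, 157.169.47.243 is in 157.169.0.0/16


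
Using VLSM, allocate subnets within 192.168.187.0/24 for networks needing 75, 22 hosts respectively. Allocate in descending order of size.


75 hosts -> /25 (126 usable): 192.168.187.0/25
22 hosts -> /27 (30 usable): 192.168.187.128/27
Allocation: 192.168.187.0/25 (75 hosts, 126 usable); 192.168.187.128/27 (22 hosts, 30 usable)


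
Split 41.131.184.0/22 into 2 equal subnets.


New prefix = 22 + 1 = 23
Each subnet has 512 addresses
  41.131.184.0/23
  41.131.186.0/23
Subnets: 41.131.184.0/23, 41.131.186.0/23


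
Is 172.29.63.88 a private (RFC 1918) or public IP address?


RFC 1918 private ranges:
  10.0.0.0/8 (10.0.0.0 - 10.255.255.255)
  172.16.0.0/12 (172.16.0.0 - 172.31.255.255)
  192.168.0.0/16 (192.168.0.0 - 192.168.255.255)
Private (in 172.16.0.0/12)


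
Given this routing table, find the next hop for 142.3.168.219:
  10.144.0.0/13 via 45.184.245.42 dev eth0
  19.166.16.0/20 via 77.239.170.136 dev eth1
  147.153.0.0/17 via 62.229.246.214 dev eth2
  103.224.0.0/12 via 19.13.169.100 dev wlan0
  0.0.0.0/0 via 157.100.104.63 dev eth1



Longest prefix match for 142.3.168.219:
  /13 10.144.0.0: no
  /20 19.166.16.0: no
  /17 147.153.0.0: no
  /12 103.224.0.0: no
  /0 0.0.0.0: MATCH
Selected: next-hop 157.100.104.63 via eth1 (matched /0)


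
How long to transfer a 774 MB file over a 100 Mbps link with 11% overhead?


Effective throughput = 100 * (1 - 11/100) = 89 Mbps
File size in Mb = 774 * 8 = 6192 Mb
Time = 6192 / 89
Time = 69.573 seconds


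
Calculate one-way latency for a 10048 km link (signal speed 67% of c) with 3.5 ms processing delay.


Speed = 0.67 * 3e5 km/s = 201000 km/s
Propagation delay = 10048 / 201000 = 0.05 s = 49.99 ms
Processing delay = 3.5 ms
Total one-way latency = 53.49 ms


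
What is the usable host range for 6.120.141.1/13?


Network: 6.120.0.0
Broadcast: 6.127.255.255
First usable = network + 1
Last usable = broadcast - 1
Range: 6.120.0.1 to 6.127.255.254
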